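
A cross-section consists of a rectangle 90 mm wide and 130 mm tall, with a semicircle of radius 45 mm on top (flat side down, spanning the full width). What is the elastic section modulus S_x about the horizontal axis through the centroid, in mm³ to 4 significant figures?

Split into non-overlapping primitives; take the origin at the lower-left of the bounding box.
Rectangular body: 90 × 130, A = 11 700 mm², y = 65 mm, Ī = 16 477 500 mm⁴.
Semicircular cap: semicircle r = 45, A = 3180.86 mm², y = 149.099 mm, Ī = 450 072 mm⁴.
Centroid: ȳ = ΣA·y / ΣA = 82.9765 mm.
Transfer each piece to the horizontal axis through the centroid using Ī + A·d² with d = y − 82.9765:
  rectangular body: d = -17.9765 mm → contributes +20 258 415 mm⁴
  semicircular cap: d = 66.1221 mm → contributes +14 357 214 mm⁴
Total I = 34 615 629 mm⁴.
Extreme fibre distance c = 92.0235 mm; S = I/c = 376 161 mm³.

S_x ≈ 3.762 × 10⁵ mm³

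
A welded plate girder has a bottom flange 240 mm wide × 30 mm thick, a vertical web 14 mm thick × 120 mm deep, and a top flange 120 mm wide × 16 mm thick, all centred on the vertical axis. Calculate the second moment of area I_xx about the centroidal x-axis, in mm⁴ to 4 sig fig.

Split into non-overlapping primitives; take the origin at the lower-left of the bounding box.
Bottom plate: 240 × 30, A = 7 200 mm², y = 15 mm, Ī = 540 000 mm⁴.
Web plate: 14 × 120, A = 1 680 mm², y = 90 mm, Ī = 2 016 000 mm⁴.
Top plate: 120 × 16, A = 1 920 mm², y = 158 mm, Ī = 40 960 mm⁴.
Centroid: ȳ = ΣA·y / ΣA = 52.0889 mm.
Transfer each piece to the centroidal x-axis using Ī + A·d² with d = y − 52.0889:
  bottom plate: d = -37.0889 mm → contributes +10 444 217 mm⁴
  web plate: d = 37.9111 mm → contributes +4 430 584 mm⁴
  top plate: d = 105.911 mm → contributes +21 577 914 mm⁴
Total I = 36 452 715 mm⁴.

I_xx ≈ 3.645 × 10⁷ mm⁴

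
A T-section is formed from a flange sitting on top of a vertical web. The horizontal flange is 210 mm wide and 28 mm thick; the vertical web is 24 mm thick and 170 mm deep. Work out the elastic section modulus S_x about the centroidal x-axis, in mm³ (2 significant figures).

S_x ≈ 2.4 × 10⁵ mm³

Treat the section as a set of non-overlapping primitives; coordinates are from the bounding-box lower-left.
Flange: 210 × 28, A = 5 880 mm², y = 184 mm, Ī = 384 160 mm⁴.
Web: 24 × 170, A = 4 080 mm², y = 85 mm, Ī = 9 826 000 mm⁴.
Centroid: ȳ = ΣA·y / ΣA = 143.4 mm.
Transfer each piece to the centroidal x-axis using Ī + A·d² with d = y − 143.4:
  flange: d = 40.55 mm → contributes +10 054 670 mm⁴
  web: d = -58.45 mm → contributes +23 762 911 mm⁴
Total I = 33 817 581 mm⁴.
Extreme fibre distance c = 143.4 mm; S = I/c = 235 752 mm³.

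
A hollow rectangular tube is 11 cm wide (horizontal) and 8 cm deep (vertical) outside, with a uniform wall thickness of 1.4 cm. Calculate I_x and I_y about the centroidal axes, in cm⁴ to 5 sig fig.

Treat the section as a set of non-overlapping primitives; coordinates are from the bounding-box lower-left.
Outer rectangle: 11 × 8, A = 88 cm², y = 4 cm, Ī = 469.3333 cm⁴.
Inner void (subtracted): 8.2 × 5.2, A = 42.64 cm², y = 4 cm, Ī = 96.08213 cm⁴.
By symmetry the centroid is at mid-height, ȳ = 4 cm.
All pieces are centred on the centroidal x-axis, so I = ΣĪ (holes subtracted) = 373.2512 cm⁴.
Repeating about the centroidal y-axis gives I_y = 648.4072 cm⁴.

I_x ≈ 373.25 cm⁴, I_y ≈ 648.41 cm⁴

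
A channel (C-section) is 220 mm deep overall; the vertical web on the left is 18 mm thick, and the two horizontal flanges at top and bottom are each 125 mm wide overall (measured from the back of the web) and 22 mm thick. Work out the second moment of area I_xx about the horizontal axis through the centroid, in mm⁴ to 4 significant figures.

Treat the section as a set of non-overlapping primitives; coordinates are from the bounding-box lower-left.
Web: 18 × 220, A = 3 960 mm², y = 110 mm, Ī = 15 972 000 mm⁴.
Top flange (beyond web): 107 × 22, A = 2 354 mm², y = 209 mm, Ī = 94944.7 mm⁴.
Bottom flange (beyond web): 107 × 22, A = 2 354 mm², y = 11 mm, Ī = 94944.7 mm⁴.
By symmetry the centroid is at mid-height, ȳ = 110 mm.
Transfer each piece to the horizontal axis through the centroid using Ī + A·d² with d = y − 110:
  web: d = 0 mm → contributes +15 972 000 mm⁴
  top flange (beyond web): d = 99 mm → contributes +23 166 499 mm⁴
  bottom flange (beyond web): d = -99 mm → contributes +23 166 499 mm⁴
Total I = 62 304 997 mm⁴.

I_xx ≈ 6.230 × 10⁷ mm⁴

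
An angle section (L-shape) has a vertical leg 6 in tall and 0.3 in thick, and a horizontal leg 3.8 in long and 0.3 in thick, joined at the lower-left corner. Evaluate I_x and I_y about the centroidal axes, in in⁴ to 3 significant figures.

I_x ≈ 10.8 in⁴, I_y ≈ 3.48 in⁴

Treat the section as a set of non-overlapping primitives; coordinates are from the bounding-box lower-left.
Vertical leg: 0.3 × 6, A = 1.8 in², y = 3 in, Ī = 5.4 in⁴.
Horizontal leg (remainder): 3.5 × 0.3, A = 1.05 in², y = 0.15 in, Ī = 0.007875 in⁴.
Centroid: ȳ = ΣA·y / ΣA = 1.95 in.
Transfer each piece to the centroidal x-axis using Ī + A·d² with d = y − 1.95:
  vertical leg: d = 1.05 in → contributes +7.3845 in⁴
  horizontal leg (remainder): d = -1.8 in → contributes +3.4099 in⁴
Total I = 10.794 in⁴.
For the y-axis: x̄ = 0.85 in.
Repeating about the centroidal y-axis gives I_y = 3.4794 in⁴.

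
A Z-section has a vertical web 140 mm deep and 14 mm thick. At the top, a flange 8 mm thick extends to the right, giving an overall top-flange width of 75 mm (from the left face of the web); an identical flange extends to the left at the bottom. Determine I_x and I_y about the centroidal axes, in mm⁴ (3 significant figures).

Split into non-overlapping primitives; take the origin at the lower-left of the bounding box.
Web: 14 × 140, A = 1 960 mm², y = 70 mm, Ī = 3 201 333 mm⁴.
Top flange (beyond web): 61 × 8, A = 488 mm², y = 136 mm, Ī = 2602.7 mm⁴.
Bottom flange (beyond web): 61 × 8, A = 488 mm², y = 4 mm, Ī = 2602.7 mm⁴.
Centroid: ȳ = ΣA·y / ΣA = 70 mm.
Transfer each piece to the centroidal x-axis using Ī + A·d² with d = y − 70:
  web: d = 0 mm → contributes +3 201 333 mm⁴
  top flange (beyond web): d = 66 mm → contributes +2 128 331 mm⁴
  bottom flange (beyond web): d = -66 mm → contributes +2 128 331 mm⁴
Total I = 7 457 995 mm⁴.
For the y-axis: x̄ = 68 mm.
Repeating about the centroidal y-axis gives I_y = 1 707 155 mm⁴.

I_x ≈ 7.46 × 10⁶ mm⁴, I_y ≈ 1.71 × 10⁶ mm⁴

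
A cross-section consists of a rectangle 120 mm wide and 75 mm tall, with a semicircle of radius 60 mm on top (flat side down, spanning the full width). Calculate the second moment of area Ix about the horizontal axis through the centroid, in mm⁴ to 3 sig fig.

Ix ≈ 1.94 × 10⁷ mm⁴

Decompose the section into non-overlapping parts with the origin at the bottom-left of its bounding rectangle.
Rectangular body: 120 × 75, A = 9 000 mm², y = 37.5 mm, Ī = 4 218 750 mm⁴.
Semicircular cap: semicircle r = 60, A = 5654.9 mm², y = 100.46 mm, Ī = 1 422 450 mm⁴.
Centroid: ȳ = ΣA·y / ΣA = 61.796 mm.
Transfer each piece to the horizontal axis through the centroid using Ī + A·d² with d = y − 61.796:
  rectangular body: d = -24.296 mm → contributes +9 531 496 mm⁴
  semicircular cap: d = 38.669 mm → contributes +9 877 948 mm⁴
Total I = 19 409 444 mm⁴.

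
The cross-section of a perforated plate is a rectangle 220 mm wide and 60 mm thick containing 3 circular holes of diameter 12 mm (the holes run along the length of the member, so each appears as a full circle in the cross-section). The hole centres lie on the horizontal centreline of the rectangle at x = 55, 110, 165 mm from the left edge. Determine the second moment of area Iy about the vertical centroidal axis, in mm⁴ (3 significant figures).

Treat the section as a set of non-overlapping primitives; coordinates are from the bounding-box lower-left.
Plate: 220 × 60, A = 13 200 mm², x = 110 mm, Ī = 53 240 000 mm⁴.
Hole 1 (subtracted): ⌀12, A = 113.1 mm², x = 55 mm, Ī = 1017.9 mm⁴.
Hole 2 (subtracted): ⌀12, A = 113.1 mm², x = 110 mm, Ī = 1017.9 mm⁴.
Hole 3 (subtracted): ⌀12, A = 113.1 mm², x = 165 mm, Ī = 1017.9 mm⁴.
By symmetry the centroid is at mid-width, x̄ = 110 mm.
Transfer each piece to the vertical centroidal axis using Ī + A·d² with d = x − 110:
  plate: d = 0 mm → contributes +53 240 000 mm⁴
  hole 1: d = -55 mm → contributes −343 137 mm⁴
  hole 2: d = 0 mm → contributes −1017.9 mm⁴
  hole 3: d = 55 mm → contributes −343 137 mm⁴
Total I = 52 552 707 mm⁴.

Iy ≈ 5.26 × 10⁷ mm⁴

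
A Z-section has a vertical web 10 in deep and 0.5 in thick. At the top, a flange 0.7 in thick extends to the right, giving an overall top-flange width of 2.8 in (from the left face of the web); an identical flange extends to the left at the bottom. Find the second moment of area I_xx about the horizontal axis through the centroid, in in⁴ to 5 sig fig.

Break the section into simple shapes (no overlaps), measuring from the bottom-left corner of the bounding box.
Web: 0.5 × 10, A = 5 in², y = 5 in, Ī = 41.66667 in⁴.
Top flange (beyond web): 2.3 × 0.7, A = 1.61 in², y = 9.65 in, Ī = 0.06574167 in⁴.
Bottom flange (beyond web): 2.3 × 0.7, A = 1.61 in², y = 0.35 in, Ī = 0.06574167 in⁴.
Centroid: ȳ = ΣA·y / ΣA = 5 in.
Transfer each piece to the horizontal axis through the centroid using Ī + A·d² with d = y − 5:
  web: d = 0 in → contributes +41.66667 in⁴
  top flange (beyond web): d = 4.65 in → contributes +34.87797 in⁴
  bottom flange (beyond web): d = -4.65 in → contributes +34.87797 in⁴
Total I = 111.4226 in⁴.

I_xx ≈ 111.42 in⁴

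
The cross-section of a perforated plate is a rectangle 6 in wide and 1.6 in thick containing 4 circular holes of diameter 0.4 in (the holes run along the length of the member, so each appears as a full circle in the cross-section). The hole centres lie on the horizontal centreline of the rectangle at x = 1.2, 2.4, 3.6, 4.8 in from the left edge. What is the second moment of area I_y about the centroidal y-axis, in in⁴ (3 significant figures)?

I_y ≈ 27.9 in⁴

Decompose the section into non-overlapping parts with the origin at the bottom-left of its bounding rectangle.
Plate: 6 × 1.6, A = 9.6 in², x = 3 in, Ī = 28.8 in⁴.
Hole 1 (subtracted): ⌀0.4, A = 0.12566 in², x = 1.2 in, Ī = 0.0012566 in⁴.
Hole 2 (subtracted): ⌀0.4, A = 0.12566 in², x = 2.4 in, Ī = 0.0012566 in⁴.
Hole 3 (subtracted): ⌀0.4, A = 0.12566 in², x = 3.6 in, Ī = 0.0012566 in⁴.
Hole 4 (subtracted): ⌀0.4, A = 0.12566 in², x = 4.8 in, Ī = 0.0012566 in⁴.
By symmetry the centroid is at mid-width, x̄ = 3 in.
Transfer each piece to the centroidal y-axis using Ī + A·d² with d = x − 3:
  plate: d = 0 in → contributes +28.8 in⁴
  hole 1: d = -1.8 in → contributes −0.40841 in⁴
  hole 2: d = -0.6 in → contributes −0.046496 in⁴
  hole 3: d = 0.6 in → contributes −0.046496 in⁴
  hole 4: d = 1.8 in → contributes −0.40841 in⁴
Total I = 27.89 in⁴.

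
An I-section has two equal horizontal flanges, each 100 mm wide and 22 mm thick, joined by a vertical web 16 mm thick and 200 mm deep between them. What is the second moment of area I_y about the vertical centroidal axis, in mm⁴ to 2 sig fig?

I_y ≈ 3.7 × 10⁶ mm⁴

Split into non-overlapping primitives; take the origin at the lower-left of the bounding box.
Bottom flange: 100 × 22, A = 2 200 mm², x = 50 mm, Ī = 1 833 333 mm⁴.
Web: 16 × 200, A = 3 200 mm², x = 50 mm, Ī = 68 267 mm⁴.
Top flange: 100 × 22, A = 2 200 mm², x = 50 mm, Ī = 1 833 333 mm⁴.
By symmetry the centroid is at mid-width, x̄ = 50 mm.
All pieces are centred on the vertical centroidal axis, so I = ΣĪ = 3 734 933 mm⁴.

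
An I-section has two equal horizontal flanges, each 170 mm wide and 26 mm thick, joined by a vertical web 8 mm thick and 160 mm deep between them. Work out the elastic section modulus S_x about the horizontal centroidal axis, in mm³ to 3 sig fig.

Decompose the section into non-overlapping parts with the origin at the bottom-left of its bounding rectangle.
Bottom flange: 170 × 26, A = 4 420 mm², y = 13 mm, Ī = 248 993 mm⁴.
Web: 8 × 160, A = 1 280 mm², y = 106 mm, Ī = 2 730 667 mm⁴.
Top flange: 170 × 26, A = 4 420 mm², y = 199 mm, Ī = 248 993 mm⁴.
By symmetry the centroid is at mid-height, ȳ = 106 mm.
Transfer each piece to the horizontal centroidal axis using Ī + A·d² with d = y − 106:
  bottom flange: d = -93 mm → contributes +38 477 573 mm⁴
  web: d = 0 mm → contributes +2 730 667 mm⁴
  top flange: d = 93 mm → contributes +38 477 573 mm⁴
Total I = 79 685 813 mm⁴.
Extreme fibre distance c = 106 mm; S = I/c = 751 753 mm³.

S_x ≈ 7.52 × 10⁵ mm³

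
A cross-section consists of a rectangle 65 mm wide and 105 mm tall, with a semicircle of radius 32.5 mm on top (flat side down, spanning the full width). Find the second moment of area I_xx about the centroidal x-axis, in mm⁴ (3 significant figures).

I_xx ≈ 1.23 × 10⁷ mm⁴

Split into non-overlapping primitives; take the origin at the lower-left of the bounding box.
Rectangular body: 65 × 105, A = 6 825 mm², y = 52.5 mm, Ī = 6 270 469 mm⁴.
Semicircular cap: semicircle r = 32.5, A = 1659.2 mm², y = 118.79 mm, Ī = 122 452 mm⁴.
Centroid: ȳ = ΣA·y / ΣA = 65.464 mm.
Transfer each piece to the centroidal x-axis using Ī + A·d² with d = y − 65.464:
  rectangular body: d = -12.964 mm → contributes +7 417 565 mm⁴
  semicircular cap: d = 53.329 mm → contributes +4 841 081 mm⁴
Total I = 12 258 646 mm⁴.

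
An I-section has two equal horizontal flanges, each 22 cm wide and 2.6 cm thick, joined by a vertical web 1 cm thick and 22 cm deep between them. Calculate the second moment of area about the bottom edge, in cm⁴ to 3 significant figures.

Decompose the section into non-overlapping parts with the origin at the bottom-left of its bounding rectangle.
Bottom flange: 22 × 2.6, A = 57.2 cm², y = 1.3 cm, Ī = 32.223 cm⁴.
Web: 1 × 22, A = 22 cm², y = 13.6 cm, Ī = 887.33 cm⁴.
Top flange: 22 × 2.6, A = 57.2 cm², y = 25.9 cm, Ī = 32.223 cm⁴.
Transfer each piece to the base of the section using Ī + A·d² with d = y − 0:
  bottom flange: d = 1.3 cm → contributes +128.89 cm⁴
  web: d = 13.6 cm → contributes +4956.5 cm⁴
  top flange: d = 25.9 cm → contributes +38 403 cm⁴
Total I = 43 488 cm⁴.

I_base ≈ 4.35 × 10⁴ cm⁴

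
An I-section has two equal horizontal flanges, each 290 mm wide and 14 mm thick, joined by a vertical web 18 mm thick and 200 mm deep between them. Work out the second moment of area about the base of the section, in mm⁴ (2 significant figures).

I_base ≈ 2.6 × 10⁸ mm⁴

Decompose the section into non-overlapping parts with the origin at the bottom-left of its bounding rectangle.
Bottom flange: 290 × 14, A = 4 060 mm², y = 7 mm, Ī = 66 313 mm⁴.
Web: 18 × 200, A = 3 600 mm², y = 114 mm, Ī = 12 000 000 mm⁴.
Top flange: 290 × 14, A = 4 060 mm², y = 221 mm, Ī = 66 313 mm⁴.
Transfer each piece to a horizontal axis along the bottom face using Ī + A·d² with d = y − 0:
  bottom flange: d = 7 mm → contributes +265 253 mm⁴
  web: d = 114 mm → contributes +58 785 600 mm⁴
  top flange: d = 221 mm → contributes +198 360 773 mm⁴
Total I = 257 411 627 mm⁴.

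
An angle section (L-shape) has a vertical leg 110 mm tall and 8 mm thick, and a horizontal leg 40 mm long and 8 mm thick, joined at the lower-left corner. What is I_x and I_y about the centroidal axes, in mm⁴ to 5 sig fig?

Treat the section as a set of non-overlapping primitives; coordinates are from the bounding-box lower-left.
Vertical leg: 8 × 110, A = 880 mm², y = 55 mm, Ī = 887333.3 mm⁴.
Horizontal leg (remainder): 32 × 8, A = 256 mm², y = 4 mm, Ī = 1365.333 mm⁴.
Centroid: ȳ = ΣA·y / ΣA = 43.50704 mm.
Transfer each piece to the centroidal x-axis using Ī + A·d² with d = y − 43.50704:
  vertical leg: d = 11.49296 mm → contributes +1 003 571 mm⁴
  horizontal leg (remainder): d = -39.50704 mm → contributes +400931.8 mm⁴
Total I = 1 404 503 mm⁴.
For the y-axis: x̄ = 8.507042 mm.
Repeating about the centroidal y-axis gives I_y = 105862.6 mm⁴.

I_x ≈ 1.4045 × 10⁶ mm⁴, I_y ≈ 1.0586 × 10⁵ mm⁴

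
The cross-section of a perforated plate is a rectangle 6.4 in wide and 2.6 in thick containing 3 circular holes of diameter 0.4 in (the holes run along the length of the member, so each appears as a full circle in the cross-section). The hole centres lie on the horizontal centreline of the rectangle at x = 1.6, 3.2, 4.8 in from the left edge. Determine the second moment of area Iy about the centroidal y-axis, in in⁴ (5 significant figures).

Decompose the section into non-overlapping parts with the origin at the bottom-left of its bounding rectangle.
Plate: 6.4 × 2.6, A = 16.64 in², x = 3.2 in, Ī = 56.79787 in⁴.
Hole 1 (subtracted): ⌀0.4, A = 0.1256637 in², x = 1.6 in, Ī = 0.001256637 in⁴.
Hole 2 (subtracted): ⌀0.4, A = 0.1256637 in², x = 3.2 in, Ī = 0.001256637 in⁴.
Hole 3 (subtracted): ⌀0.4, A = 0.1256637 in², x = 4.8 in, Ī = 0.001256637 in⁴.
By symmetry the centroid is at mid-width, x̄ = 3.2 in.
Transfer each piece to the centroidal y-axis using Ī + A·d² with d = x − 3.2:
  plate: d = 0 in → contributes +56.79787 in⁴
  hole 1: d = -1.6 in → contributes −0.3229557 in⁴
  hole 2: d = 0 in → contributes −0.001256637 in⁴
  hole 3: d = 1.6 in → contributes −0.3229557 in⁴
Total I = 56.1507 in⁴.

Iy ≈ 56.151 in⁴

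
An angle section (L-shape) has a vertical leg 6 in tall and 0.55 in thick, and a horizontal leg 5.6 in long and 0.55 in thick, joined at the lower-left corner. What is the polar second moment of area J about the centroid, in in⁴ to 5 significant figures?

J ≈ 38.979 in⁴

Split into non-overlapping primitives; take the origin at the lower-left of the bounding box.
Vertical leg: 0.55 × 6, A = 3.3 in², y = 3 in, Ī = 9.9 in⁴.
Horizontal leg (remainder): 5.05 × 0.55, A = 2.7775 in², y = 0.275 in, Ī = 0.07001615 in⁴.
Centroid: ȳ = ΣA·y / ΣA = 1.754638 in.
Transfer each piece to the centroidal x-axis using Ī + A·d² with d = y − 1.754638:
  vertical leg: d = 1.245362 in → contributes +15.01806 in⁴
  horizontal leg (remainder): d = -1.479638 in → contributes +6.150876 in⁴
Total I = 21.16893 in⁴.
For the y-axis: x̄ = 1.554638 in.
Repeating about the centroidal y-axis gives I_y = 17.80981 in⁴.
Polar second moment: J = I_x + I_y = 38.97874 in⁴.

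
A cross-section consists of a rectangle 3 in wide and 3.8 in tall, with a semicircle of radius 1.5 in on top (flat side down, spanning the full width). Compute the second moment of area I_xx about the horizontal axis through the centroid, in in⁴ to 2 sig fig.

Treat the section as a set of non-overlapping primitives; coordinates are from the bounding-box lower-left.
Rectangular body: 3 × 3.8, A = 11.4 in², y = 1.9 in, Ī = 13.72 in⁴.
Semicircular cap: semicircle r = 1.5, A = 3.534 in², y = 4.437 in, Ī = 0.5556 in⁴.
Centroid: ȳ = ΣA·y / ΣA = 2.5 in.
Transfer each piece to the horizontal axis through the centroid using Ī + A·d² with d = y − 2.5:
  rectangular body: d = -0.6003 in → contributes +17.83 in⁴
  semicircular cap: d = 1.936 in → contributes +13.81 in⁴
Total I = 31.63 in⁴.

I_xx ≈ 32 in⁴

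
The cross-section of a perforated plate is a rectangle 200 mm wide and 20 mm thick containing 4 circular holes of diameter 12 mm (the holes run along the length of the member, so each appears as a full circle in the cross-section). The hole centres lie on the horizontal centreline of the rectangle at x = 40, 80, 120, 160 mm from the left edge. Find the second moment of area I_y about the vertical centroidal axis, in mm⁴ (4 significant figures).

I_y ≈ 1.242 × 10⁷ mm⁴

Treat the section as a set of non-overlapping primitives; coordinates are from the bounding-box lower-left.
Plate: 200 × 20, A = 4 000 mm², x = 100 mm, Ī = 13 333 333 mm⁴.
Hole 1 (subtracted): ⌀12, A = 113.097 mm², x = 40 mm, Ī = 1017.88 mm⁴.
Hole 2 (subtracted): ⌀12, A = 113.097 mm², x = 80 mm, Ī = 1017.88 mm⁴.
Hole 3 (subtracted): ⌀12, A = 113.097 mm², x = 120 mm, Ī = 1017.88 mm⁴.
Hole 4 (subtracted): ⌀12, A = 113.097 mm², x = 160 mm, Ī = 1017.88 mm⁴.
By symmetry the centroid is at mid-width, x̄ = 100 mm.
Transfer each piece to the vertical centroidal axis using Ī + A·d² with d = x − 100:
  plate: d = 0 mm → contributes +13 333 333 mm⁴
  hole 1: d = -60 mm → contributes −408 168 mm⁴
  hole 2: d = -20 mm → contributes −46256.8 mm⁴
  hole 3: d = 20 mm → contributes −46256.8 mm⁴
  hole 4: d = 60 mm → contributes −408 168 mm⁴
Total I = 12 424 483 mm⁴.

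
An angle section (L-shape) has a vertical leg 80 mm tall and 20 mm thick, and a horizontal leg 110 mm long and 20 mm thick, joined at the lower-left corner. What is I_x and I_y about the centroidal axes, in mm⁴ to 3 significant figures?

Treat the section as a set of non-overlapping primitives; coordinates are from the bounding-box lower-left.
Vertical leg: 20 × 80, A = 1 600 mm², y = 40 mm, Ī = 853 333 mm⁴.
Horizontal leg (remainder): 90 × 20, A = 1 800 mm², y = 10 mm, Ī = 60 000 mm⁴.
Centroid: ȳ = ΣA·y / ΣA = 24.118 mm.
Transfer each piece to the centroidal x-axis using Ī + A·d² with d = y − 24.118:
  vertical leg: d = 15.882 mm → contributes +1 256 932 mm⁴
  horizontal leg (remainder): d = -14.118 mm → contributes +418 754 mm⁴
Total I = 1 675 686 mm⁴.
For the y-axis: x̄ = 39.118 mm.
Repeating about the centroidal y-axis gives I_y = 3 830 686 mm⁴.

I_x ≈ 1.68 × 10⁶ mm⁴, I_y ≈ 3.83 × 10⁶ mm⁴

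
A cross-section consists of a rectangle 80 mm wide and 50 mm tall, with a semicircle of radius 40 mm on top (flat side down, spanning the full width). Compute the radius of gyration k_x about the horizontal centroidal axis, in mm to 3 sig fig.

k_x ≈ 24.3 mm

Break the section into simple shapes (no overlaps), measuring from the bottom-left corner of the bounding box.
Rectangular body: 80 × 50, A = 4 000 mm², y = 25 mm, Ī = 833 333 mm⁴.
Semicircular cap: semicircle r = 40, A = 2513.3 mm², y = 66.977 mm, Ī = 280 978 mm⁴.
Centroid: ȳ = ΣA·y / ΣA = 41.197 mm.
Transfer each piece to the horizontal centroidal axis using Ī + A·d² with d = y − 41.197:
  rectangular body: d = -16.197 mm → contributes +1 882 765 mm⁴
  semicircular cap: d = 25.779 mm → contributes +1 951 200 mm⁴
Total I = 3 833 964 mm⁴.
Radius of gyration: k = √(I/A) = √(3 833 964 / 6513.3) = 24.262 mm.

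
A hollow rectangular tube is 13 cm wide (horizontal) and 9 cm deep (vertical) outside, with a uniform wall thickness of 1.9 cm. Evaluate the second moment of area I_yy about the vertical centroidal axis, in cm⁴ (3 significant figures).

Split into non-overlapping primitives; take the origin at the lower-left of the bounding box.
Outer rectangle: 13 × 9, A = 117 cm², x = 6.5 cm, Ī = 1647.8 cm⁴.
Inner void (subtracted): 9.2 × 5.2, A = 47.84 cm², x = 6.5 cm, Ī = 337.43 cm⁴.
By symmetry the centroid is at mid-width, x̄ = 6.5 cm.
All pieces are centred on the vertical centroidal axis, so I = ΣĪ (holes subtracted) = 1310.3 cm⁴.

I_yy ≈ 1310 cm⁴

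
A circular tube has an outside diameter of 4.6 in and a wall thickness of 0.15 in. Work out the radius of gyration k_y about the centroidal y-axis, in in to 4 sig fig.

k_y ≈ 1.574 in

Decompose the section into non-overlapping parts with the origin at the bottom-left of its bounding rectangle.
Outer circle: ⌀4.6, A = 16.619 in², x = 2.3 in, Ī = 21.9787 in⁴.
Bore (subtracted): ⌀4.3, A = 14.522 in², x = 2.3 in, Ī = 16.782 in⁴.
By symmetry the centroid is at mid-width, x̄ = 2.3 in.
All pieces are centred on the centroidal y-axis, so I = ΣĪ (holes subtracted) = 5.19666 in⁴.
Radius of gyration: k = √(I/A) = √(5.19666 / 2.09701) = 1.57421 in.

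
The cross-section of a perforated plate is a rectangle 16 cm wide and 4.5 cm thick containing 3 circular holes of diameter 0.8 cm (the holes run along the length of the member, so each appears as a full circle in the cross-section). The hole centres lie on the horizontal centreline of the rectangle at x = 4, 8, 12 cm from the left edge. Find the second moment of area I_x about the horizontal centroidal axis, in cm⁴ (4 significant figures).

I_x ≈ 121.4 cm⁴

Break the section into simple shapes (no overlaps), measuring from the bottom-left corner of the bounding box.
Plate: 16 × 4.5, A = 72 cm², y = 2.25 cm, Ī = 121.5 cm⁴.
Hole 1 (subtracted): ⌀0.8, A = 0.502655 cm², y = 2.25 cm, Ī = 0.0201062 cm⁴.
Hole 2 (subtracted): ⌀0.8, A = 0.502655 cm², y = 2.25 cm, Ī = 0.0201062 cm⁴.
Hole 3 (subtracted): ⌀0.8, A = 0.502655 cm², y = 2.25 cm, Ī = 0.0201062 cm⁴.
By symmetry the centroid is at mid-height, ȳ = 2.25 cm.
All pieces are centred on the horizontal centroidal axis, so I = ΣĪ (holes subtracted) = 121.44 cm⁴.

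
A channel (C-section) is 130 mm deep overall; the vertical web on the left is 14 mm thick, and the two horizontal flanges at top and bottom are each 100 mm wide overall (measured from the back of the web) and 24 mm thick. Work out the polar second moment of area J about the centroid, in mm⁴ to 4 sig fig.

J ≈ 2.009 × 10⁷ mm⁴

Decompose the section into non-overlapping parts with the origin at the bottom-left of its bounding rectangle.
Web: 14 × 130, A = 1 820 mm², y = 65 mm, Ī = 2 563 167 mm⁴.
Top flange (beyond web): 86 × 24, A = 2 064 mm², y = 118 mm, Ī = 99 072 mm⁴.
Bottom flange (beyond web): 86 × 24, A = 2 064 mm², y = 12 mm, Ī = 99 072 mm⁴.
By symmetry the centroid is at mid-height, ȳ = 65 mm.
Transfer each piece to the centroidal x-axis using Ī + A·d² with d = y − 65:
  web: d = 0 mm → contributes +2 563 167 mm⁴
  top flange (beyond web): d = 53 mm → contributes +5 896 848 mm⁴
  bottom flange (beyond web): d = -53 mm → contributes +5 896 848 mm⁴
Total I = 14 356 863 mm⁴.
For the y-axis: x̄ = 41.7007 mm.
Repeating about the centroidal y-axis gives I_y = 5 731 718 mm⁴.
Polar second moment: J = I_x + I_y = 20 088 581 mm⁴.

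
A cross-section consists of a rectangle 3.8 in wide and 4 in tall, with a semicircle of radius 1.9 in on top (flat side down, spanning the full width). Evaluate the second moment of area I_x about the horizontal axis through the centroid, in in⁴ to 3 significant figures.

I_x ≈ 54.2 in⁴

Break the section into simple shapes (no overlaps), measuring from the bottom-left corner of the bounding box.
Rectangular body: 3.8 × 4, A = 15.2 in², y = 2 in, Ī = 20.267 in⁴.
Semicircular cap: semicircle r = 1.9, A = 5.6706 in², y = 4.8064 in, Ī = 1.4304 in⁴.
Centroid: ȳ = ΣA·y / ΣA = 2.7625 in.
Transfer each piece to the horizontal axis through the centroid using Ī + A·d² with d = y − 2.7625:
  rectangular body: d = -0.7625 in → contributes +29.104 in⁴
  semicircular cap: d = 2.0439 in → contributes +25.119 in⁴
Total I = 54.223 in⁴.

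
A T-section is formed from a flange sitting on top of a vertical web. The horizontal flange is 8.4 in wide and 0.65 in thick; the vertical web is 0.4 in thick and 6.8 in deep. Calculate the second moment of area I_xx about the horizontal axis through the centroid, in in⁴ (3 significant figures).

Decompose the section into non-overlapping parts with the origin at the bottom-left of its bounding rectangle.
Flange: 8.4 × 0.65, A = 5.46 in², y = 7.125 in, Ī = 0.19224 in⁴.
Web: 0.4 × 6.8, A = 2.72 in², y = 3.4 in, Ī = 10.481 in⁴.
Centroid: ȳ = ΣA·y / ΣA = 5.8864 in.
Transfer each piece to the horizontal axis through the centroid using Ī + A·d² with d = y − 5.8864:
  flange: d = 1.2386 in → contributes +8.569 in⁴
  web: d = -2.4864 in → contributes +27.296 in⁴
Total I = 35.865 in⁴.

I_xx ≈ 35.9 in⁴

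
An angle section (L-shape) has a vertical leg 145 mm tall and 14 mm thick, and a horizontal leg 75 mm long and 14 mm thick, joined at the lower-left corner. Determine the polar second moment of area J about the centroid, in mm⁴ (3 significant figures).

J ≈ 7.29 × 10⁶ mm⁴

Decompose the section into non-overlapping parts with the origin at the bottom-left of its bounding rectangle.
Vertical leg: 14 × 145, A = 2 030 mm², y = 72.5 mm, Ī = 3 556 729 mm⁴.
Horizontal leg (remainder): 61 × 14, A = 854 mm², y = 7 mm, Ī = 13 949 mm⁴.
Centroid: ȳ = ΣA·y / ΣA = 53.104 mm.
Transfer each piece to the centroidal x-axis using Ī + A·d² with d = y − 53.104:
  vertical leg: d = 19.396 mm → contributes +4 320 396 mm⁴
  horizontal leg (remainder): d = -46.104 mm → contributes +1 829 222 mm⁴
Total I = 6 149 618 mm⁴.
For the y-axis: x̄ = 18.104 mm.
Repeating about the centroidal y-axis gives I_y = 1 143 288 mm⁴.
Polar second moment: J = I_x + I_y = 7 292 906 mm⁴.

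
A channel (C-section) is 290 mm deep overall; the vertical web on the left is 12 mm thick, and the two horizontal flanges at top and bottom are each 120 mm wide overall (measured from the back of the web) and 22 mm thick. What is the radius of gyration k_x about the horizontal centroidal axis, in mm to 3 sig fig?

Split into non-overlapping primitives; take the origin at the lower-left of the bounding box.
Web: 12 × 290, A = 3 480 mm², y = 145 mm, Ī = 24 389 000 mm⁴.
Top flange (beyond web): 108 × 22, A = 2 376 mm², y = 279 mm, Ī = 95 832 mm⁴.
Bottom flange (beyond web): 108 × 22, A = 2 376 mm², y = 11 mm, Ī = 95 832 mm⁴.
By symmetry the centroid is at mid-height, ȳ = 145 mm.
Transfer each piece to the horizontal centroidal axis using Ī + A·d² with d = y − 145:
  web: d = 0 mm → contributes +24 389 000 mm⁴
  top flange (beyond web): d = 134 mm → contributes +42 759 288 mm⁴
  bottom flange (beyond web): d = -134 mm → contributes +42 759 288 mm⁴
Total I = 109 907 576 mm⁴.
Radius of gyration: k = √(I/A) = √(109 907 576 / 8 232) = 115.55 mm.

k_x ≈ 116 mm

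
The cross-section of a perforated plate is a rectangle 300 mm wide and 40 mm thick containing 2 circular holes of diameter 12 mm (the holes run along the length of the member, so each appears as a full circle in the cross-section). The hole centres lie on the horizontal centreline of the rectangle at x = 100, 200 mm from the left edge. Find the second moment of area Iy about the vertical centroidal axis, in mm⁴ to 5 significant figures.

Iy ≈ 8.9432 × 10⁷ mm⁴

Break the section into simple shapes (no overlaps), measuring from the bottom-left corner of the bounding box.
Plate: 300 × 40, A = 12 000 mm², x = 150 mm, Ī = 90 000 000 mm⁴.
Hole 1 (subtracted): ⌀12, A = 113.0973 mm², x = 100 mm, Ī = 1017.876 mm⁴.
Hole 2 (subtracted): ⌀12, A = 113.0973 mm², x = 200 mm, Ī = 1017.876 mm⁴.
By symmetry the centroid is at mid-width, x̄ = 150 mm.
Transfer each piece to the vertical centroidal axis using Ī + A·d² with d = x − 150:
  plate: d = 0 mm → contributes +90 000 000 mm⁴
  hole 1: d = -50 mm → contributes −283761.2 mm⁴
  hole 2: d = 50 mm → contributes −283761.2 mm⁴
Total I = 89 432 478 mm⁴.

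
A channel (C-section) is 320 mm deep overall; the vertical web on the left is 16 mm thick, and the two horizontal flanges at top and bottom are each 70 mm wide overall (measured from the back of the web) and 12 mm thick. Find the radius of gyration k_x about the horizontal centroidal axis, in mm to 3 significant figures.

Split into non-overlapping primitives; take the origin at the lower-left of the bounding box.
Web: 16 × 320, A = 5 120 mm², y = 160 mm, Ī = 43 690 667 mm⁴.
Top flange (beyond web): 54 × 12, A = 648 mm², y = 314 mm, Ī = 7 776 mm⁴.
Bottom flange (beyond web): 54 × 12, A = 648 mm², y = 6 mm, Ī = 7 776 mm⁴.
By symmetry the centroid is at mid-height, ȳ = 160 mm.
Transfer each piece to the horizontal centroidal axis using Ī + A·d² with d = y − 160:
  web: d = 0 mm → contributes +43 690 667 mm⁴
  top flange (beyond web): d = 154 mm → contributes +15 375 744 mm⁴
  bottom flange (beyond web): d = -154 mm → contributes +15 375 744 mm⁴
Total I = 74 442 155 mm⁴.
Radius of gyration: k = √(I/A) = √(74 442 155 / 6 416) = 107.72 mm.

k_x ≈ 108 mm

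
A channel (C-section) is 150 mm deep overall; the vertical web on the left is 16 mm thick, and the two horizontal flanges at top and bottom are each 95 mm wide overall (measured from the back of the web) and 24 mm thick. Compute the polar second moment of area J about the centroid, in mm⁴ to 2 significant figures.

J ≈ 2.5 × 10⁷ mm⁴

Decompose the section into non-overlapping parts with the origin at the bottom-left of its bounding rectangle.
Web: 16 × 150, A = 2 400 mm², y = 75 mm, Ī = 4 500 000 mm⁴.
Top flange (beyond web): 79 × 24, A = 1 896 mm², y = 138 mm, Ī = 91 008 mm⁴.
Bottom flange (beyond web): 79 × 24, A = 1 896 mm², y = 12 mm, Ī = 91 008 mm⁴.
By symmetry the centroid is at mid-height, ȳ = 75 mm.
Transfer each piece to the centroidal x-axis using Ī + A·d² with d = y − 75:
  web: d = 0 mm → contributes +4 500 000 mm⁴
  top flange (beyond web): d = 63 mm → contributes +7 616 232 mm⁴
  bottom flange (beyond web): d = -63 mm → contributes +7 616 232 mm⁴
Total I = 19 732 464 mm⁴.
For the y-axis: x̄ = 37.09 mm.
Repeating about the centroidal y-axis gives I_y = 5 339 519 mm⁴.
Polar second moment: J = I_x + I_y = 25 071 983 mm⁴.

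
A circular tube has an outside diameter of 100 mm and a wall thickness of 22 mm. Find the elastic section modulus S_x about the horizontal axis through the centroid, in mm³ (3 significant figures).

Split into non-overlapping primitives; take the origin at the lower-left of the bounding box.
Outer circle: ⌀100, A = 7 854 mm², y = 50 mm, Ī = 4 908 739 mm⁴.
Bore (subtracted): ⌀56, A = 2 463 mm², y = 50 mm, Ī = 482 750 mm⁴.
By symmetry the centroid is at mid-height, ȳ = 50 mm.
All pieces are centred on the horizontal axis through the centroid, so I = ΣĪ (holes subtracted) = 4 425 989 mm⁴.
Extreme fibre distance c = 50 mm; S = I/c = 88 520 mm³.

S_x ≈ 8.85 × 10⁴ mm³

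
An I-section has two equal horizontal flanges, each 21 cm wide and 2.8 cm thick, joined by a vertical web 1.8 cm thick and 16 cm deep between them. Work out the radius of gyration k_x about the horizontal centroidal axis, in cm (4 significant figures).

k_x ≈ 8.701 cm

Treat the section as a set of non-overlapping primitives; coordinates are from the bounding-box lower-left.
Bottom flange: 21 × 2.8, A = 58.8 cm², y = 1.4 cm, Ī = 38.416 cm⁴.
Web: 1.8 × 16, A = 28.8 cm², y = 10.8 cm, Ī = 614.4 cm⁴.
Top flange: 21 × 2.8, A = 58.8 cm², y = 20.2 cm, Ī = 38.416 cm⁴.
By symmetry the centroid is at mid-height, ȳ = 10.8 cm.
Transfer each piece to the horizontal centroidal axis using Ī + A·d² with d = y − 10.8:
  bottom flange: d = -9.4 cm → contributes +5233.98 cm⁴
  web: d = 0 cm → contributes +614.4 cm⁴
  top flange: d = 9.4 cm → contributes +5233.98 cm⁴
Total I = 11082.4 cm⁴.
Radius of gyration: k = √(I/A) = √(11082.4 / 146.4) = 8.70053 cm.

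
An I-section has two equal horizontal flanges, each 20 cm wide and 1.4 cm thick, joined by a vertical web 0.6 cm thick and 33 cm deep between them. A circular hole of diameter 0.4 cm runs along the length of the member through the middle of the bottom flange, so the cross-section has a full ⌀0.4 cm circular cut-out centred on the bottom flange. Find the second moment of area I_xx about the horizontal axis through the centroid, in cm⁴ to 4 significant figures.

I_xx ≈ 1.834 × 10⁴ cm⁴

Break the section into simple shapes (no overlaps), measuring from the bottom-left corner of the bounding box.
Bottom flange: 20 × 1.4, A = 28 cm², y = 0.7 cm, Ī = 4.57333 cm⁴.
Web: 0.6 × 33, A = 19.8 cm², y = 17.9 cm, Ī = 1796.85 cm⁴.
Top flange: 20 × 1.4, A = 28 cm², y = 35.1 cm, Ī = 4.57333 cm⁴.
Hole (subtracted): ⌀0.4, A = 0.125664 cm², y = 0.7 cm, Ī = 0.00125664 cm⁴.
Centroid: ȳ = ΣA·y / ΣA = 17.9286 cm.
Transfer each piece to the horizontal axis through the centroid using Ī + A·d² with d = y − 17.9286:
  bottom flange: d = -17.2286 cm → contributes +8315.63 cm⁴
  web: d = -0.0285621 cm → contributes +1796.87 cm⁴
  top flange: d = 17.1714 cm → contributes +8260.61 cm⁴
  hole: d = -17.2286 cm → contributes −37.3012 cm⁴
Total I = 18335.8 cm⁴.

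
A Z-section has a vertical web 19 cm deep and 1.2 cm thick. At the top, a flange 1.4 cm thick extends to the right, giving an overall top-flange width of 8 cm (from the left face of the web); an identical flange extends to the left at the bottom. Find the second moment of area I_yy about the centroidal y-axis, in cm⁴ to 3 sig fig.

Break the section into simple shapes (no overlaps), measuring from the bottom-left corner of the bounding box.
Web: 1.2 × 19, A = 22.8 cm², x = 7.4 cm, Ī = 2.736 cm⁴.
Top flange (beyond web): 6.8 × 1.4, A = 9.52 cm², x = 11.4 cm, Ī = 36.684 cm⁴.
Bottom flange (beyond web): 6.8 × 1.4, A = 9.52 cm², x = 3.4 cm, Ī = 36.684 cm⁴.
Centroid: x̄ = ΣA·x / ΣA = 7.4 cm.
Transfer each piece to the centroidal y-axis using Ī + A·d² with d = x − 7.4:
  web: d = 0 cm → contributes +2.736 cm⁴
  top flange (beyond web): d = 4 cm → contributes +189 cm⁴
  bottom flange (beyond web): d = -4 cm → contributes +189 cm⁴
Total I = 380.74 cm⁴.

I_yy ≈ 381 cm⁴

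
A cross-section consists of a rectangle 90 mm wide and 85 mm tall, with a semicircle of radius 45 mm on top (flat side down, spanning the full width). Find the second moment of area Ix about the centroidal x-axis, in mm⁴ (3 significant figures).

Treat the section as a set of non-overlapping primitives; coordinates are from the bounding-box lower-left.
Rectangular body: 90 × 85, A = 7 650 mm², y = 42.5 mm, Ī = 4 605 938 mm⁴.
Semicircular cap: semicircle r = 45, A = 3180.9 mm², y = 104.1 mm, Ī = 450 072 mm⁴.
Centroid: ȳ = ΣA·y / ΣA = 60.591 mm.
Transfer each piece to the centroidal x-axis using Ī + A·d² with d = y − 60.591:
  rectangular body: d = -18.091 mm → contributes +7 109 548 mm⁴
  semicircular cap: d = 43.508 mm → contributes +6 471 275 mm⁴
Total I = 13 580 823 mm⁴.

Ix ≈ 1.36 × 10⁷ mm⁴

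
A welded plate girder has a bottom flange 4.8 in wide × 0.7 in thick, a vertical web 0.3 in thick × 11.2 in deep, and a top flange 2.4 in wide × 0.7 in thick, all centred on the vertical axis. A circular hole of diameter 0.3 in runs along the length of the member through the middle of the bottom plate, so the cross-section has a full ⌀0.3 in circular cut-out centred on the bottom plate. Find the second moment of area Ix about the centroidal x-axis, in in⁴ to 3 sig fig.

Ix ≈ 200 in⁴

Break the section into simple shapes (no overlaps), measuring from the bottom-left corner of the bounding box.
Bottom plate: 4.8 × 0.7, A = 3.36 in², y = 0.35 in, Ī = 0.1372 in⁴.
Web plate: 0.3 × 11.2, A = 3.36 in², y = 6.3 in, Ī = 35.123 in⁴.
Top plate: 2.4 × 0.7, A = 1.68 in², y = 12.25 in, Ī = 0.0686 in⁴.
Hole (subtracted): ⌀0.3, A = 0.070686 in², y = 0.35 in, Ī = 0.00039761 in⁴.
Centroid: ȳ = ΣA·y / ΣA = 5.1504 in.
Transfer each piece to the centroidal x-axis using Ī + A·d² with d = y − 5.1504:
  bottom plate: d = -4.8004 in → contributes +77.564 in⁴
  web plate: d = 1.1496 in → contributes +39.564 in⁴
  top plate: d = 7.0996 in → contributes +84.748 in⁴
  hole: d = -4.8004 in → contributes −1.6293 in⁴
Total I = 200.25 in⁴.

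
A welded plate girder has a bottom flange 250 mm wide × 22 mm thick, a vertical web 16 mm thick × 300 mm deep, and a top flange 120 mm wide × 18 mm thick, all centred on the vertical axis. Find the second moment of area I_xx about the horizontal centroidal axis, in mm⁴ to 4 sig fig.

I_xx ≈ 2.099 × 10⁸ mm⁴

Split into non-overlapping primitives; take the origin at the lower-left of the bounding box.
Bottom plate: 250 × 22, A = 5 500 mm², y = 11 mm, Ī = 221 833 mm⁴.
Web plate: 16 × 300, A = 4 800 mm², y = 172 mm, Ī = 36 000 000 mm⁴.
Top plate: 120 × 18, A = 2 160 mm², y = 331 mm, Ī = 58 320 mm⁴.
Centroid: ȳ = ΣA·y / ΣA = 128.496 mm.
Transfer each piece to the horizontal centroidal axis using Ī + A·d² with d = y − 128.496:
  bottom plate: d = -117.496 mm → contributes +76 151 022 mm⁴
  web plate: d = 43.504 mm → contributes +45 084 476 mm⁴
  top plate: d = 202.504 mm → contributes +88 635 330 mm⁴
Total I = 209 870 828 mm⁴.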